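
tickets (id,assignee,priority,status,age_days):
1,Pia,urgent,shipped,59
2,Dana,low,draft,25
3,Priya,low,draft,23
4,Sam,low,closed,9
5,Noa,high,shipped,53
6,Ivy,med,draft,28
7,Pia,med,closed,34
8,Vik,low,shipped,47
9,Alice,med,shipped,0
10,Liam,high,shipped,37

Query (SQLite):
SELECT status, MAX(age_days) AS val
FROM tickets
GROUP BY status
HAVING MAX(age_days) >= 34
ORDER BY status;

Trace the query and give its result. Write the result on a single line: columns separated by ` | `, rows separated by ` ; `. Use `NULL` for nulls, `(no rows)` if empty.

closed | 34 ; shipped | 59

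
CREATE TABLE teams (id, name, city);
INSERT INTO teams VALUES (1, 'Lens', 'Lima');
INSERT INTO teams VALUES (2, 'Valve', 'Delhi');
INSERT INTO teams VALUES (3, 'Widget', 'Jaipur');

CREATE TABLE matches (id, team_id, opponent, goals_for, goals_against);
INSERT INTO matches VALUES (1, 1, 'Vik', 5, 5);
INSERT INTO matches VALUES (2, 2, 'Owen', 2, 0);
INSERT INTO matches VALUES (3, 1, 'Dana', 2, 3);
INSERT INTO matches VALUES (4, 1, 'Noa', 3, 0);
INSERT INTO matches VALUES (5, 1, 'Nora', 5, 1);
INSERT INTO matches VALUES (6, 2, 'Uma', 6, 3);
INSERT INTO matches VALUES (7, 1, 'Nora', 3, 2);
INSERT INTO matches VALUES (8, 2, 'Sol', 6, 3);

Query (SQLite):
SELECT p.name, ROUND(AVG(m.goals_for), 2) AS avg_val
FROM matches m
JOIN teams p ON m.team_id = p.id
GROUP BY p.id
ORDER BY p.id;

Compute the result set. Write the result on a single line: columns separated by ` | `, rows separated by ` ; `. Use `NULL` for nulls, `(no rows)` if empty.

Lens | 3.6 ; Valve | 4.67

Join each matches row to its teams via team_id.
Group joined rows by teams.id; compute ROUND(AVG(m.goals_for), 2) per group.
  1: ids {1, 3, 4, 5, 7} → ROUND(AVG(m.goals_for), 2)=3.6
  2: ids {2, 6, 8} → ROUND(AVG(m.goals_for), 2)=4.67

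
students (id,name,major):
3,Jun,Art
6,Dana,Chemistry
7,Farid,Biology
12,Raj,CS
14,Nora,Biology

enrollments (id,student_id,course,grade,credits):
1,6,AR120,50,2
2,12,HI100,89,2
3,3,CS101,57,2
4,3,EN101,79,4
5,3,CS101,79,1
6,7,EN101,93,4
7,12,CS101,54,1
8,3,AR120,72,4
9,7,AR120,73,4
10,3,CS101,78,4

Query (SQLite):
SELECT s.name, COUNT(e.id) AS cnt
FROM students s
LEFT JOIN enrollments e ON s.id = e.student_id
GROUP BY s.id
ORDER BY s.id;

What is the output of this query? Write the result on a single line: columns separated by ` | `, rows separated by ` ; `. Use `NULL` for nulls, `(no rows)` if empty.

Jun | 5 ; Dana | 1 ; Farid | 2 ; Raj | 2 ; Nora | 0

LEFT JOIN keeps every students row; unmatched ones get NULL for enrollments columns.
Group by students.id and compute COUNT(e.id). COUNT(col) of an all-NULL group is 0.
  3: ids {3, 4, 5, 8, 10} → COUNT(e.id)=5
  6: ids {1} → COUNT(e.id)=1
  7: ids {6, 9} → COUNT(e.id)=2
  12: ids {2, 7} → COUNT(e.id)=2
  14: ids {—} → COUNT(e.id)=0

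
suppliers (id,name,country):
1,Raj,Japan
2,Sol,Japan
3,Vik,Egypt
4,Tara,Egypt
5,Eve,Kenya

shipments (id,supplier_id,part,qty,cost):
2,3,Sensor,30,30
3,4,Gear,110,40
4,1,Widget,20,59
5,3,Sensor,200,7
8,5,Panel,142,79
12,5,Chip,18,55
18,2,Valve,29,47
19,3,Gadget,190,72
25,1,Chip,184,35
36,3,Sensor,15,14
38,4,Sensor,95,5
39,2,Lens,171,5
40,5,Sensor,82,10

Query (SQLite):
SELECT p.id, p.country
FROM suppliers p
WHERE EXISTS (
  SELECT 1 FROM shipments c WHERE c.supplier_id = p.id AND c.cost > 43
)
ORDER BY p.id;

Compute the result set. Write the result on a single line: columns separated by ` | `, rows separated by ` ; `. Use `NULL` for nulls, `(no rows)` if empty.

1 | Japan ; 2 | Japan ; 3 | Egypt ; 5 | Kenya

For each suppliers row, check whether any shipments with matching supplier_id has cost > 43.
Keep rows where that is true.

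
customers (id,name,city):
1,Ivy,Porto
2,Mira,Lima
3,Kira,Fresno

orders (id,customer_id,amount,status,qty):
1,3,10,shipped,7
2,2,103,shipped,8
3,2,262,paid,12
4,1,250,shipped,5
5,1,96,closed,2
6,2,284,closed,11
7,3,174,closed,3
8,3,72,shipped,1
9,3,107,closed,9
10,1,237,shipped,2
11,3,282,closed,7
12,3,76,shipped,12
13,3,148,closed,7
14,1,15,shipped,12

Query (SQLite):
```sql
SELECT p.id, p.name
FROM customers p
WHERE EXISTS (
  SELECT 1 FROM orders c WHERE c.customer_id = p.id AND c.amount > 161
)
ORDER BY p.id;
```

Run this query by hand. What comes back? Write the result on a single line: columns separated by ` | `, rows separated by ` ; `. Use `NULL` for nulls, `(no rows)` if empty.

1 | Ivy ; 2 | Mira ; 3 | Kira

For each customers row, check whether any orders with matching customer_id has amount > 161.
Keep rows where that is true.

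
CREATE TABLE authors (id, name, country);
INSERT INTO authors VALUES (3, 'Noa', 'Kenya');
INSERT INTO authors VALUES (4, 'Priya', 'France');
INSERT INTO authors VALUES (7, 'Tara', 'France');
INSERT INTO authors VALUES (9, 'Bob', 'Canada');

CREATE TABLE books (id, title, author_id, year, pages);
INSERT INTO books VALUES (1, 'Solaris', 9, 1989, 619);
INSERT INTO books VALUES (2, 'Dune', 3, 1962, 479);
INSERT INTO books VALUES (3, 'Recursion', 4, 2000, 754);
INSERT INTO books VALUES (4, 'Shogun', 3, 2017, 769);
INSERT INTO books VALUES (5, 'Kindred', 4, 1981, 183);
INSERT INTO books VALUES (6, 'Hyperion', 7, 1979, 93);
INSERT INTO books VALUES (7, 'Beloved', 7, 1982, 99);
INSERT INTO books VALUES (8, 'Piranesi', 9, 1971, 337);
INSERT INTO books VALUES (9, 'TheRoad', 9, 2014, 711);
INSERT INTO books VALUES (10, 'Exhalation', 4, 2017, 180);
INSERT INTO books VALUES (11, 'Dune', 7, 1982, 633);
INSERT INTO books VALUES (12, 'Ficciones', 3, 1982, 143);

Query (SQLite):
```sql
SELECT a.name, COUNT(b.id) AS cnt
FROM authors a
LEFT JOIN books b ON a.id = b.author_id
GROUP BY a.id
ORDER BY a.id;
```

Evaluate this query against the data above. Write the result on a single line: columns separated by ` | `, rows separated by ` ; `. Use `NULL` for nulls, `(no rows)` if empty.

Noa | 3 ; Priya | 3 ; Tara | 3 ; Bob | 3

LEFT JOIN keeps every authors row; unmatched ones get NULL for books columns.
Group by authors.id and compute COUNT(b.id). COUNT(col) of an all-NULL group is 0.
  3: ids {2, 4, 12} → COUNT(b.id)=3
  4: ids {3, 5, 10} → COUNT(b.id)=3
  7: ids {6, 7, 11} → COUNT(b.id)=3
  9: ids {1, 8, 9} → COUNT(b.id)=3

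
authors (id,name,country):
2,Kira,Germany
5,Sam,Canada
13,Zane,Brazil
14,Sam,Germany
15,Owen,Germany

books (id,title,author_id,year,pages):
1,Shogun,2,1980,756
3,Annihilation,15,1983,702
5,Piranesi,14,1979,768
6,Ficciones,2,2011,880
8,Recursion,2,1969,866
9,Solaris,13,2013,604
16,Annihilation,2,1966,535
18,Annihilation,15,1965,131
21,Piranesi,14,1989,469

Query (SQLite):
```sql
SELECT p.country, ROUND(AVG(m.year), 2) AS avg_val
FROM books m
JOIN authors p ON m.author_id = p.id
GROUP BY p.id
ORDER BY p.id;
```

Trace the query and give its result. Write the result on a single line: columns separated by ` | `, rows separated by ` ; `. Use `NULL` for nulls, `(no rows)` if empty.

Join each books row to its authors via author_id.
Group joined rows by authors.id; compute ROUND(AVG(m.year), 2) per group.
  2: ids {1, 6, 8, 16} → ROUND(AVG(m.year), 2)=1981.5
  13: ids {9} → ROUND(AVG(m.year), 2)=2013
  14: ids {5, 21} → ROUND(AVG(m.year), 2)=1984
  15: ids {3, 18} → ROUND(AVG(m.year), 2)=1974

Germany | 1981.5 ; Brazil | 2013 ; Germany | 1984 ; Germany | 1974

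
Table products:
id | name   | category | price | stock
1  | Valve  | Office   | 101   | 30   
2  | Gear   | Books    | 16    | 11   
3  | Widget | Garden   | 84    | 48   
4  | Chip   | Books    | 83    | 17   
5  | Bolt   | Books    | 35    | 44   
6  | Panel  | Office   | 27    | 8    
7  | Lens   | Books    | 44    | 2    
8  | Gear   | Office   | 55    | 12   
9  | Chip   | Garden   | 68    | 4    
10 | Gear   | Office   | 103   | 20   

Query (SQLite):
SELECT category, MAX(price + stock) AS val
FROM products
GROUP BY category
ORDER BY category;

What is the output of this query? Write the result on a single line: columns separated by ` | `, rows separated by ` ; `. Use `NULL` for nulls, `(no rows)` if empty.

For each row compute price + stock.
Group by category; take MAX of the expression per group.
  Books: ids {2, 4, 5, 7} → MAX(price + stock)=100
  Garden: ids {3, 9} → MAX(price + stock)=132
  Office: ids {1, 6, 8, 10} → MAX(price + stock)=131

Books | 100 ; Garden | 132 ; Office | 131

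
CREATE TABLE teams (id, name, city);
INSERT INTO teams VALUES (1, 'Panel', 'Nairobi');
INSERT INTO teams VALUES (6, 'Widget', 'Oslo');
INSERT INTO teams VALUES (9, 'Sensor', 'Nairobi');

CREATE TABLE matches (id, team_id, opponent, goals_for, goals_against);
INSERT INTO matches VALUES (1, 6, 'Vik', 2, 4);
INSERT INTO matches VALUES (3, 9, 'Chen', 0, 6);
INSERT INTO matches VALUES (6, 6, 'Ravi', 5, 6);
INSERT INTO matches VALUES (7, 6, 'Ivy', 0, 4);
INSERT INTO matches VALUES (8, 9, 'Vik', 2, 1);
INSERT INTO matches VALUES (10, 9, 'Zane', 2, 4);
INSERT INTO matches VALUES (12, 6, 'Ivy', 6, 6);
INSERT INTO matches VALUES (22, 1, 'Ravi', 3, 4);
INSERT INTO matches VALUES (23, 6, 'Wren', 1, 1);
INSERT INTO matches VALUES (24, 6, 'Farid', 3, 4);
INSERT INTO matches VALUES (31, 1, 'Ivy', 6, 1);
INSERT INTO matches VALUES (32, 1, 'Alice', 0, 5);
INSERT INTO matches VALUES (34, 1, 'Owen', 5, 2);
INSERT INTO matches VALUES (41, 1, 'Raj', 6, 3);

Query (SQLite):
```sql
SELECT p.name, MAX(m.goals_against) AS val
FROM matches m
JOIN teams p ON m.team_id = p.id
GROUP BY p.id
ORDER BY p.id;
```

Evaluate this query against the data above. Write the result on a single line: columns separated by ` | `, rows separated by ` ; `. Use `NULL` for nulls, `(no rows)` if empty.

Panel | 5 ; Widget | 6 ; Sensor | 6

Join each matches row to its teams via team_id.
Group joined rows by teams.id; compute MAX(m.goals_against) per group.
  1: ids {22, 31, 32, 34, 41} → MAX(m.goals_against)=5
  6: ids {1, 6, 7, 12, 23, 24} → MAX(m.goals_against)=6
  9: ids {3, 8, 10} → MAX(m.goals_against)=6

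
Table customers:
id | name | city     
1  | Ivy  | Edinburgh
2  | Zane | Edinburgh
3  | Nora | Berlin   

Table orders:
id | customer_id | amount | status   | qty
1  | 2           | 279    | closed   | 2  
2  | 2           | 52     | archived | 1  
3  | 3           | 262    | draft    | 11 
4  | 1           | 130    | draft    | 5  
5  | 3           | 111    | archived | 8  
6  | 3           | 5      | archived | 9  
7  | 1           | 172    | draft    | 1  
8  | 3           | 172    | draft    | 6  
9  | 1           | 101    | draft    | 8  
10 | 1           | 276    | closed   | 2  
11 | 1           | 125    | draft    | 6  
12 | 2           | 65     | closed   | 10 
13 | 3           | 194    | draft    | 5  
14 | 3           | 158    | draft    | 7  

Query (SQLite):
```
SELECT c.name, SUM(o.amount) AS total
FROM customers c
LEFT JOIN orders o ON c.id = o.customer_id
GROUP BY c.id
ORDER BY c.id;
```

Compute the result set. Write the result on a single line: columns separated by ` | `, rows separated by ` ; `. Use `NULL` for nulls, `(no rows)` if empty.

Ivy | 804 ; Zane | 396 ; Nora | 902

LEFT JOIN keeps every customers row; unmatched ones get NULL for orders columns.
Group by customers.id and compute SUM(o.amount). SUM over an all-NULL group is NULL.
  1: ids {4, 7, 9, 10, 11} → SUM(o.amount)=804
  2: ids {1, 2, 12} → SUM(o.amount)=396
  3: ids {3, 5, 6, 8, 13, 14} → SUM(o.amount)=902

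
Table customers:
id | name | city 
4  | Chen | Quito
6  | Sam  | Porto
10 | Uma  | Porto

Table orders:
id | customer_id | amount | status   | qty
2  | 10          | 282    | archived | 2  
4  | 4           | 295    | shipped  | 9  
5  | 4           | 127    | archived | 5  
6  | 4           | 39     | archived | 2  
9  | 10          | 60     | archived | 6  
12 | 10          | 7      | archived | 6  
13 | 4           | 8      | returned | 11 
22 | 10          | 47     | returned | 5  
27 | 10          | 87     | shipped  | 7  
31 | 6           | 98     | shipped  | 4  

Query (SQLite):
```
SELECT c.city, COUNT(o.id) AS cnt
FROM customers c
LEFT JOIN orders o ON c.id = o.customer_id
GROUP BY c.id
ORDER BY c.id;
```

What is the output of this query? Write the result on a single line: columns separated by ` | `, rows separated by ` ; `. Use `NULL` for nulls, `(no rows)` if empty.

LEFT JOIN keeps every customers row; unmatched ones get NULL for orders columns.
Group by customers.id and compute COUNT(o.id). COUNT(col) of an all-NULL group is 0.
  4: ids {4, 5, 6, 13} → COUNT(o.id)=4
  6: ids {31} → COUNT(o.id)=1
  10: ids {2, 9, 12, 22, 27} → COUNT(o.id)=5

Quito | 4 ; Porto | 1 ; Porto | 5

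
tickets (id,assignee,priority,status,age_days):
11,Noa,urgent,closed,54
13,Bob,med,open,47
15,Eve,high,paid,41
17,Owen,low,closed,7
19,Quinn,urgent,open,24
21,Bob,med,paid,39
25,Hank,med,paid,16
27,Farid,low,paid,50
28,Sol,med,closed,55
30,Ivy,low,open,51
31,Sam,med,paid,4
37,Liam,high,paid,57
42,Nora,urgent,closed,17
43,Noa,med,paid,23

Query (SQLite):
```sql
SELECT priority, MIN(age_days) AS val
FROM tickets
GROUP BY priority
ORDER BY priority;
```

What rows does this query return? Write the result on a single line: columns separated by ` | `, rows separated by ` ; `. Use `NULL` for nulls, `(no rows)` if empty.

high | 41 ; low | 7 ; med | 4 ; urgent | 17

Partition tickets by priority; compute MIN(age_days) within each group.
  high: ids {15, 37} → MIN(age_days)=41
  low: ids {17, 27, 30} → MIN(age_days)=7
  med: ids {13, 21, 25, 28, 31, 43} → MIN(age_days)=4
  urgent: ids {11, 19, 42} → MIN(age_days)=17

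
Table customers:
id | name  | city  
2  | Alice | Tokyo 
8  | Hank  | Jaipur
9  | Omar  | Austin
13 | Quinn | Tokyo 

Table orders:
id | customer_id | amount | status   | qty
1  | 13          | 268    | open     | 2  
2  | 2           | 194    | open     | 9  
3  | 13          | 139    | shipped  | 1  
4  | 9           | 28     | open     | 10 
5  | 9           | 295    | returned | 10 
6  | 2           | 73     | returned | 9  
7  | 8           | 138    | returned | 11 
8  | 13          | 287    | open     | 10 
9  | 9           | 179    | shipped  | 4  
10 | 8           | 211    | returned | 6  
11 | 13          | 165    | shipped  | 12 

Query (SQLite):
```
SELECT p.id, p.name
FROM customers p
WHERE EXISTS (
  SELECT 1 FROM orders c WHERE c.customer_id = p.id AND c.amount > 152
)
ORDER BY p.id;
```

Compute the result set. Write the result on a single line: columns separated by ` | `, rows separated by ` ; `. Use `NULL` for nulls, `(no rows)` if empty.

2 | Alice ; 8 | Hank ; 9 | Omar ; 13 | Quinn

For each customers row, check whether any orders with matching customer_id has amount > 152.
Keep rows where that is true.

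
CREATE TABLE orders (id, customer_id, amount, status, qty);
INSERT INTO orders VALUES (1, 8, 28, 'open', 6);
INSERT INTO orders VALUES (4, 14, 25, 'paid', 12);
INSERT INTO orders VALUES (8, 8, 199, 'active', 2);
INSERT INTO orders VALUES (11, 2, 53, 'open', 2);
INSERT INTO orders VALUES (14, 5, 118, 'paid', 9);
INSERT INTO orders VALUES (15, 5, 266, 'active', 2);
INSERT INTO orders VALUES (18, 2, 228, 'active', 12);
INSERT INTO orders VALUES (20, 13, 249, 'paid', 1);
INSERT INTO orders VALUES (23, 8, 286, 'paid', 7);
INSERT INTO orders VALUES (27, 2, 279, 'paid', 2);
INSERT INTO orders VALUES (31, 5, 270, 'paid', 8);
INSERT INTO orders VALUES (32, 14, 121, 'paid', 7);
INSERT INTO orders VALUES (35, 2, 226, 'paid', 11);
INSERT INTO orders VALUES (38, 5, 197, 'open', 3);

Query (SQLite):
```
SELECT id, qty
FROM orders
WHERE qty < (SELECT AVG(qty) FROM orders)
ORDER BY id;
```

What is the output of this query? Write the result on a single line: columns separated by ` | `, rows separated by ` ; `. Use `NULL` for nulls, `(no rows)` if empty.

Scalar subquery: AVG(qty) over all orders rows = 6.0.
Keep rows where qty < that value.

8 | 2 ; 11 | 2 ; 15 | 2 ; 20 | 1 ; 27 | 2 ; 38 | 3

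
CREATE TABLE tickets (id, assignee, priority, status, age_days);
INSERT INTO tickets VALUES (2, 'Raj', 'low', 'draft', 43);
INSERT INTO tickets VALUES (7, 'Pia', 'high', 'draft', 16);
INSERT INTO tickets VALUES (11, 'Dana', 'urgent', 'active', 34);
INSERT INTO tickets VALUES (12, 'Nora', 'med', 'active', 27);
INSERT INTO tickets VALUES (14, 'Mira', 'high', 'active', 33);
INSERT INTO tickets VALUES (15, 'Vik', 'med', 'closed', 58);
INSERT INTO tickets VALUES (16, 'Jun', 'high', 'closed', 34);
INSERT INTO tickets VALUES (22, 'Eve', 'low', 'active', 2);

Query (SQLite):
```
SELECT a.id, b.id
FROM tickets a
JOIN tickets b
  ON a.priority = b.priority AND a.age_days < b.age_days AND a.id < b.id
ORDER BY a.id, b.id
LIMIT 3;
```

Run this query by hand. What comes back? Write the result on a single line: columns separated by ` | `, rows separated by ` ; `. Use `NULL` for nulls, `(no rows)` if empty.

7 | 14 ; 7 | 16 ; 12 | 15

Pairs (a,b) with same priority, a.age_days < b.age_days, a.id < b.id.
priority groups: high:{7,14,16} low:{2,22} med:{12,15} urgent:{11}
Ordered by (a.id, b.id); first 3.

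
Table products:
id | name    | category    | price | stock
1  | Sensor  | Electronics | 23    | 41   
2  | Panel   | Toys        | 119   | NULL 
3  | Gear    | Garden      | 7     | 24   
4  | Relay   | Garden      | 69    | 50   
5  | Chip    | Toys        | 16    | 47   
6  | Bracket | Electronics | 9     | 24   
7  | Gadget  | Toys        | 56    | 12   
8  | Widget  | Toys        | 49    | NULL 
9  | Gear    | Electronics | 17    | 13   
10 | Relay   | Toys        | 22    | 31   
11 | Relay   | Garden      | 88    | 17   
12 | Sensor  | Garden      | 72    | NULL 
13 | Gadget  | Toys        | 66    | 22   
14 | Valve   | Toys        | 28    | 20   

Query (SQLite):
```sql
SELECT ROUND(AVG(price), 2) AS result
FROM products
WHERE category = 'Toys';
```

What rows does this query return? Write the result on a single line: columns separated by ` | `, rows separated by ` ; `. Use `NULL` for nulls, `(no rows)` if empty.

Rows where category='Toys' → price values: [119, 16, 56, 49, 22, 66, 28].
AVG = 356 / 7 (rounded to 2 dp).

50.86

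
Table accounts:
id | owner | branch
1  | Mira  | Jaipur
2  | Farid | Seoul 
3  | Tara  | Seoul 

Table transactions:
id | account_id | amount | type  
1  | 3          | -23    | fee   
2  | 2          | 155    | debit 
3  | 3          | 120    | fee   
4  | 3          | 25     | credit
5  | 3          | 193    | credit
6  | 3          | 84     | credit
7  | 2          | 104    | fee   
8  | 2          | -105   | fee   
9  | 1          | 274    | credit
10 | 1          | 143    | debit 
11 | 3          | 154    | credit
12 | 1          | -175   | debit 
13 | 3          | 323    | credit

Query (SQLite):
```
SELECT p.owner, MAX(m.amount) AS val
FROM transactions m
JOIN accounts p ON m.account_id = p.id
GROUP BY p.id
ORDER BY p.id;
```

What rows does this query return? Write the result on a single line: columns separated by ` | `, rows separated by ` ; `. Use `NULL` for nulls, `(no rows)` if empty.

Mira | 274 ; Farid | 155 ; Tara | 323

Join each transactions row to its accounts via account_id.
Group joined rows by accounts.id; compute MAX(m.amount) per group.
  1: ids {9, 10, 12} → MAX(m.amount)=274
  2: ids {2, 7, 8} → MAX(m.amount)=155
  3: ids {1, 3, 4, 5, 6, 11, 13} → MAX(m.amount)=323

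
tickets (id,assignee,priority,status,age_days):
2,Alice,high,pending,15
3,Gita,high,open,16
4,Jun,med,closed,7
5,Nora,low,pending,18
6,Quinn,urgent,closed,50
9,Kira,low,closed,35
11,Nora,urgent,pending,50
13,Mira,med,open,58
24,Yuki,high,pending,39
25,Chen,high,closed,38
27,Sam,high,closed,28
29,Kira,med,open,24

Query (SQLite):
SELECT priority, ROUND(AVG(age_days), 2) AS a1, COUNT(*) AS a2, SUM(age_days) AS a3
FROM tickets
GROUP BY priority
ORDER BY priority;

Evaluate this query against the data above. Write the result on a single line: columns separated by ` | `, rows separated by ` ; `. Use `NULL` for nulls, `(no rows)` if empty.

high | 27.2 | 5 | 136 ; low | 26.5 | 2 | 53 ; med | 29.67 | 3 | 89 ; urgent | 50 | 2 | 100

Group tickets by priority.
Per group compute: ROUND(AVG(age_days), 2), COUNT(*), SUM(age_days).
  high: ids {2, 3, 24, 25, 27} → ROUND(AVG(age_days), 2)=27.2, COUNT(*)=5, SUM(age_days)=136
  low: ids {5, 9} → ROUND(AVG(age_days), 2)=26.5, COUNT(*)=2, SUM(age_days)=53
  med: ids {4, 13, 29} → ROUND(AVG(age_days), 2)=29.67, COUNT(*)=3, SUM(age_days)=89
  urgent: ids {6, 11} → ROUND(AVG(age_days), 2)=50, COUNT(*)=2, SUM(age_days)=100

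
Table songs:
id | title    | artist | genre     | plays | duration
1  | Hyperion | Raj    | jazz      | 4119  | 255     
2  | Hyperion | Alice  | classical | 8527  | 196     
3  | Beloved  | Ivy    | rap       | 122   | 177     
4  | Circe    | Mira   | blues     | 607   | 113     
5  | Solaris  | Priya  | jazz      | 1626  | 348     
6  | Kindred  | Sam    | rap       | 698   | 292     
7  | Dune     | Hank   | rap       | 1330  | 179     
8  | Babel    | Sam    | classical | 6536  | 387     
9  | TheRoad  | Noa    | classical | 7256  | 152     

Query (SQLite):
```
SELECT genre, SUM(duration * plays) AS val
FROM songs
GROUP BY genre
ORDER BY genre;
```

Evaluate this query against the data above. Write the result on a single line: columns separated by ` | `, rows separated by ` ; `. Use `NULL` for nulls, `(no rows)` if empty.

For each row compute duration * plays.
Group by genre; take SUM of the expression per group.
  blues: ids {4} → SUM(duration * plays)=68591
  classical: ids {2, 8, 9} → SUM(duration * plays)=5303636
  jazz: ids {1, 5} → SUM(duration * plays)=1616193
  rap: ids {3, 6, 7} → SUM(duration * plays)=463480

blues | 68591 ; classical | 5303636 ; jazz | 1616193 ; rap | 463480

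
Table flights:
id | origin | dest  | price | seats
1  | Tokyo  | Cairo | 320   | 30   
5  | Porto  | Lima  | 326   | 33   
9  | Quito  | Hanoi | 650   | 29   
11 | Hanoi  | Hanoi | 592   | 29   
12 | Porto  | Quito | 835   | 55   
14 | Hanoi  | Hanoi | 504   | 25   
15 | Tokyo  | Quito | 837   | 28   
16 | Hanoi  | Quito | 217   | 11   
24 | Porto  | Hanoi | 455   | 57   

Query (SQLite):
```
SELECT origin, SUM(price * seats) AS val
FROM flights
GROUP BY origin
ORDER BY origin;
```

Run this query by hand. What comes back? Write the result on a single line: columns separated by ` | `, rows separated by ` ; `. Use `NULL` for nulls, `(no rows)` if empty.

Hanoi | 32155 ; Porto | 82618 ; Quito | 18850 ; Tokyo | 33036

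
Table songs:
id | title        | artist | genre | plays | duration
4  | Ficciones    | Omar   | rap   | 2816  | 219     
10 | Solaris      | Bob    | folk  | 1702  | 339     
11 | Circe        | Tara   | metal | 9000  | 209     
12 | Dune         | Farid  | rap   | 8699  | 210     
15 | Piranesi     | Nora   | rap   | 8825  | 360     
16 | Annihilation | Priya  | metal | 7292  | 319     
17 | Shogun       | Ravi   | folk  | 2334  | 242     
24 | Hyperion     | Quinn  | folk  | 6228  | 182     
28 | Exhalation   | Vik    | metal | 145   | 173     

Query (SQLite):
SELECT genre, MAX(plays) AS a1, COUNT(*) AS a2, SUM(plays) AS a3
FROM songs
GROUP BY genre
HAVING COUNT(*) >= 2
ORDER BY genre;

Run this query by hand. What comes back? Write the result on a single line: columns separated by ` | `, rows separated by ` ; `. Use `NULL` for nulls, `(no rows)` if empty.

folk | 6228 | 3 | 10264 ; metal | 9000 | 3 | 16437 ; rap | 8825 | 3 | 20340

Group songs by genre.
Per group compute: MAX(plays), COUNT(*), SUM(plays).
HAVING: drop groups with fewer than 2 rows.
  folk: ids {10, 17, 24} → MAX(plays)=6228, COUNT(*)=3, SUM(plays)=10264
  metal: ids {11, 16, 28} → MAX(plays)=9000, COUNT(*)=3, SUM(plays)=16437
  rap: ids {4, 12, 15} → MAX(plays)=8825, COUNT(*)=3, SUM(plays)=20340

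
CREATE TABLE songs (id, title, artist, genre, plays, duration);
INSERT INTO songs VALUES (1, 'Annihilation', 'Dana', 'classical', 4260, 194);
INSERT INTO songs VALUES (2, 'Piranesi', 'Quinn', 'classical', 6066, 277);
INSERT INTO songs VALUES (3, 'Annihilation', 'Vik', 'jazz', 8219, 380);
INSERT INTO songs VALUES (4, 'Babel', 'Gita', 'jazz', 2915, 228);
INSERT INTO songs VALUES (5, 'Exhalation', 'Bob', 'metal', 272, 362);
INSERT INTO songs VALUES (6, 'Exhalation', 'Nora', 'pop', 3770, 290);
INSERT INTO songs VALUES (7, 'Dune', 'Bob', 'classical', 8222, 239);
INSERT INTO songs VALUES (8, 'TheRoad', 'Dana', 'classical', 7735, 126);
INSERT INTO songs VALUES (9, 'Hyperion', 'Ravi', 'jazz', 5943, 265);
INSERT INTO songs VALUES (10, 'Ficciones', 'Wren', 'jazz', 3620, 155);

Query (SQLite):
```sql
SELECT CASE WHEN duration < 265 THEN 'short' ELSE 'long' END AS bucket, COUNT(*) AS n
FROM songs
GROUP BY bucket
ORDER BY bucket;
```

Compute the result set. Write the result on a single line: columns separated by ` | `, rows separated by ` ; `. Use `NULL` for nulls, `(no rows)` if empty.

long | 5 ; short | 5

Bucket rows by duration < 265 → 'short' else 'long'; count each bucket.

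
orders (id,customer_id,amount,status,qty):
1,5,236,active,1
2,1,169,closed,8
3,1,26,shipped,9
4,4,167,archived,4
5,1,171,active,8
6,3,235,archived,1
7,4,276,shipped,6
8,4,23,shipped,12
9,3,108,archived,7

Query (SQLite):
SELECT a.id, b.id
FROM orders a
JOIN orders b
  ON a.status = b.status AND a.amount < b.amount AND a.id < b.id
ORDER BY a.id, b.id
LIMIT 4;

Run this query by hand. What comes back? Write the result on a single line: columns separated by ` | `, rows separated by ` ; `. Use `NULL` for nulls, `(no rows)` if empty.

3 | 7 ; 4 | 6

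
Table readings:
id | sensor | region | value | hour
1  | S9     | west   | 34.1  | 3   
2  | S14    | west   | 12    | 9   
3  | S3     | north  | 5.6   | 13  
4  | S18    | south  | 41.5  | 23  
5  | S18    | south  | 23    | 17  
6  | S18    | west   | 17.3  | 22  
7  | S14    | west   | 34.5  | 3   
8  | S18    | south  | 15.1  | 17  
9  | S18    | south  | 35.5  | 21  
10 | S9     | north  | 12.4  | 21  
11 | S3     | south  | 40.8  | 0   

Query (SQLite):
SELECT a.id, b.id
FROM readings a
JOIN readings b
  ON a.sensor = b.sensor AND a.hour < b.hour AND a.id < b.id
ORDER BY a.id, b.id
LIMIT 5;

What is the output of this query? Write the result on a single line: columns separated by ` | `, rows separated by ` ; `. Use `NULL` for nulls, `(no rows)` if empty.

Pairs (a,b) with same sensor, a.hour < b.hour, a.id < b.id.
sensor groups: S14:{2,7} S18:{4,5,6,8,9} S3:{3,11} S9:{1,10}
Ordered by (a.id, b.id); first 5.

1 | 10 ; 5 | 6 ; 5 | 9 ; 8 | 9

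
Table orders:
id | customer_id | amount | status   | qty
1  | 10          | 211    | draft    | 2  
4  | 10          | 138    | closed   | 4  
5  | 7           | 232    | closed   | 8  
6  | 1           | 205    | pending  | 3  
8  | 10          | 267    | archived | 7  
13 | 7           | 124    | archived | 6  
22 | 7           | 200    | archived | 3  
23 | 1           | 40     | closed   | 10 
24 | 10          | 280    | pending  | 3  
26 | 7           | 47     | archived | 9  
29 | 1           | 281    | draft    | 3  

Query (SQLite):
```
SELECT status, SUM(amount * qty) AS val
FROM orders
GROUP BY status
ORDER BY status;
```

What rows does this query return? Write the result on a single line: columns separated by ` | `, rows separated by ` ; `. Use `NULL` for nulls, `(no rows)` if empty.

archived | 3636 ; closed | 2808 ; draft | 1265 ; pending | 1455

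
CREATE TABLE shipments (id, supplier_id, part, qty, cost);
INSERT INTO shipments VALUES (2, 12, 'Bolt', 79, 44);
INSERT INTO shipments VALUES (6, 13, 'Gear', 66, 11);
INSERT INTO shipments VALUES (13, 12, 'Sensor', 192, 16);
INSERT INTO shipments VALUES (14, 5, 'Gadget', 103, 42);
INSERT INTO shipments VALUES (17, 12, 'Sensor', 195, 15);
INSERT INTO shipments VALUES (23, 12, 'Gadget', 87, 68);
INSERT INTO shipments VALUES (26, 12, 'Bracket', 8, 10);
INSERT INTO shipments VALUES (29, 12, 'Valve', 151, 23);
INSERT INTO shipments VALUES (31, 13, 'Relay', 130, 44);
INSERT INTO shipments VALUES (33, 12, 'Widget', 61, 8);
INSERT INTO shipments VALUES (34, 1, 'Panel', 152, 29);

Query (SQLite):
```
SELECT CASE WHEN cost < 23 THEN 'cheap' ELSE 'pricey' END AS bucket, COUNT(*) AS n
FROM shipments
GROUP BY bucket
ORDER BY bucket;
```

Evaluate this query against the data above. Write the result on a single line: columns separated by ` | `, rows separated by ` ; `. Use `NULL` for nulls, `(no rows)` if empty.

cheap | 5 ; pricey | 6

Bucket rows by cost < 23 → 'cheap' else 'pricey'; count each bucket.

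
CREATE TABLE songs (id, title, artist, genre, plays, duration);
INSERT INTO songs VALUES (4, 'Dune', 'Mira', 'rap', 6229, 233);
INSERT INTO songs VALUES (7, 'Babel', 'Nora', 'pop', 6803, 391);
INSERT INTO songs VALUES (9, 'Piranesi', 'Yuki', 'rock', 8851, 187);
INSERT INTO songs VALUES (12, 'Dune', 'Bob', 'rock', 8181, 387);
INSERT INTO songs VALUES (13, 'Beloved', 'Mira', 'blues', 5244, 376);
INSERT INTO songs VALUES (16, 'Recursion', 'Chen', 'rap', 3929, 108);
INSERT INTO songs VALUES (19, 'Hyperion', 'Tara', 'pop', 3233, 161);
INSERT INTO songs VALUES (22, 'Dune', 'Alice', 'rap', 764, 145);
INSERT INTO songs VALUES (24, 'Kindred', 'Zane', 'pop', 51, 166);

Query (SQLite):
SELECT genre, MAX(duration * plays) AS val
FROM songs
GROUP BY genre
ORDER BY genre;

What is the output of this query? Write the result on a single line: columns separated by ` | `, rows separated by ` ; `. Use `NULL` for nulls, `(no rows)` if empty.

For each row compute duration * plays.
Group by genre; take MAX of the expression per group.
  blues: ids {13} → MAX(duration * plays)=1971744
  pop: ids {7, 19, 24} → MAX(duration * plays)=2659973
  rap: ids {4, 16, 22} → MAX(duration * plays)=1451357
  rock: ids {9, 12} → MAX(duration * plays)=3166047

blues | 1971744 ; pop | 2659973 ; rap | 1451357 ; rock | 3166047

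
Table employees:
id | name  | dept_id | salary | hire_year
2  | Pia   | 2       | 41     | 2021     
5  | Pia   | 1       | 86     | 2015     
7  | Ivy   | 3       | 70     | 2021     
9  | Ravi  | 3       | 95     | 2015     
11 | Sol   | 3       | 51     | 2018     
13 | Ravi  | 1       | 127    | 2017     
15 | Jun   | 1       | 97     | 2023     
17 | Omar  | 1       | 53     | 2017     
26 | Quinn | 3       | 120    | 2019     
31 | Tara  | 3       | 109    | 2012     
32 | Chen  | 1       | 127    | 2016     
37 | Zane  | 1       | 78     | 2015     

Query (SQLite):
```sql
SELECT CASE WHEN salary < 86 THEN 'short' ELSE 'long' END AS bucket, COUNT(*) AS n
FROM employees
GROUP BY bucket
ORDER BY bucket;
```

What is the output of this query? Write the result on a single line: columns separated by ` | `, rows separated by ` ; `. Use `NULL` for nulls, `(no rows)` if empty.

long | 7 ; short | 5

Bucket rows by salary < 86 → 'short' else 'long'; count each bucket.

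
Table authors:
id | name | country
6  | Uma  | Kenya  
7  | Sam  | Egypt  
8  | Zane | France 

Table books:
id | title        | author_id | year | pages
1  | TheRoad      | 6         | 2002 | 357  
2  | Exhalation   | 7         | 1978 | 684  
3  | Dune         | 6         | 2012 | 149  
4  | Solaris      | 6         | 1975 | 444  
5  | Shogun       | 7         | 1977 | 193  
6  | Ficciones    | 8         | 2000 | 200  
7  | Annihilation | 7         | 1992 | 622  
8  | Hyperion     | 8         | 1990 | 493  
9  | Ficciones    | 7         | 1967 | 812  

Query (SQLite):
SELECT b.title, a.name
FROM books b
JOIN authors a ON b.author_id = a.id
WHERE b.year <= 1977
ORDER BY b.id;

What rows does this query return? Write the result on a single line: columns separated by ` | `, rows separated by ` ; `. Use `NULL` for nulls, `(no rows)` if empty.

Each books row matches the authors row where author_id = authors.id.
Then keep rows with b.year <= 1977.

Solaris | Uma ; Shogun | Sam ; Ficciones | Sam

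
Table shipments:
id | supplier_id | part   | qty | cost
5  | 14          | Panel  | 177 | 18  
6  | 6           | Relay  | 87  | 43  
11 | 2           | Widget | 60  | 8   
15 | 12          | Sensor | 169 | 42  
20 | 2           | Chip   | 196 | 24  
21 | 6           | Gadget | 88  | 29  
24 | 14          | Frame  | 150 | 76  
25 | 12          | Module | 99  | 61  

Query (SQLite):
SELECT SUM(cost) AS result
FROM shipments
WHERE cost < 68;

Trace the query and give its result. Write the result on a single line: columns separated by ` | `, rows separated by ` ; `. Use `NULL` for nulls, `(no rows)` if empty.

225

Rows where cost < 68 → cost values: [18, 43, 8, 42, 24, 29, 61].
SUM of non-NULL values = 225.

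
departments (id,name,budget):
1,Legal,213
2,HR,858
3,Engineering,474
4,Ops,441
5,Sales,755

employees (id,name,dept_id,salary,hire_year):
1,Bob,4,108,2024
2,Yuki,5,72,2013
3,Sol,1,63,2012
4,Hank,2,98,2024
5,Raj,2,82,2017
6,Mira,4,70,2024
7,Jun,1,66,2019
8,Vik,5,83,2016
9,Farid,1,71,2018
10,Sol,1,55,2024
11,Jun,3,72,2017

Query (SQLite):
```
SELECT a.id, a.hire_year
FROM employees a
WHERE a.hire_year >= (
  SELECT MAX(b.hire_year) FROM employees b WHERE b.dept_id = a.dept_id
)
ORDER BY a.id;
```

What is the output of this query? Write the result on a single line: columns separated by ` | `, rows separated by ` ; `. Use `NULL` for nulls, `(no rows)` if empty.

For each employees row a, compute MAX(hire_year) over rows sharing a.dept_id.
Keep row a if a.hire_year >= that per-group MAX.
  dept_id=1: MAX(hire_year) = 2024
  dept_id=2: MAX(hire_year) = 2024
  dept_id=3: MAX(hire_year) = 2017
  dept_id=4: MAX(hire_year) = 2024
  dept_id=5: MAX(hire_year) = 2016

1 | 2024 ; 4 | 2024 ; 6 | 2024 ; 8 | 2016 ; 10 | 2024 ; 11 | 2017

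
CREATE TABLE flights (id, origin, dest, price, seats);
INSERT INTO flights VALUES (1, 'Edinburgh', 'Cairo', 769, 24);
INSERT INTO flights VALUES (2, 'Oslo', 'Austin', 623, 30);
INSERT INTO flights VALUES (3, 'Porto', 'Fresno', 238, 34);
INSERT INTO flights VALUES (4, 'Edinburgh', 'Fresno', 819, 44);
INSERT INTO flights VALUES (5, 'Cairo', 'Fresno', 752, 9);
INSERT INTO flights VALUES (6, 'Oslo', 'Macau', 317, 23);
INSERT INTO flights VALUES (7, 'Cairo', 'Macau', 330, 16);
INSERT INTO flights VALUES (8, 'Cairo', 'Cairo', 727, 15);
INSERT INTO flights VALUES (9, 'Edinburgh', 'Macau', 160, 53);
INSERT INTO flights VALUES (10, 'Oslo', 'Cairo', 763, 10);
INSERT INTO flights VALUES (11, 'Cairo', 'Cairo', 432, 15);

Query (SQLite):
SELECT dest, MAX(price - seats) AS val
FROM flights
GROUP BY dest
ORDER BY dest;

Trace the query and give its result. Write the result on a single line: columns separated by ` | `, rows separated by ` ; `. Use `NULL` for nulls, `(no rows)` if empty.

For each row compute price - seats.
Group by dest; take MAX of the expression per group.
  Austin: ids {2} → MAX(price - seats)=593
  Cairo: ids {1, 8, 10, 11} → MAX(price - seats)=753
  Fresno: ids {3, 4, 5} → MAX(price - seats)=775
  Macau: ids {6, 7, 9} → MAX(price - seats)=314

Austin | 593 ; Cairo | 753 ; Fresno | 775 ; Macau | 314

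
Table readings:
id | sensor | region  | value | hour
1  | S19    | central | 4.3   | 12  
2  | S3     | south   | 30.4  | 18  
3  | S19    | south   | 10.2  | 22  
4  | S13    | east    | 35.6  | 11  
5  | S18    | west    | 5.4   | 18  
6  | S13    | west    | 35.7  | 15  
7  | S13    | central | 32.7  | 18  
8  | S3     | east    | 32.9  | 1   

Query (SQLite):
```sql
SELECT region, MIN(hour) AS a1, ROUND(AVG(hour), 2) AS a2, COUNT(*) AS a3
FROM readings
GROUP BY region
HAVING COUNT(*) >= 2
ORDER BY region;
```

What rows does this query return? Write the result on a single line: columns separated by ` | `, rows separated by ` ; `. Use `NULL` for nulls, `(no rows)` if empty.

central | 12 | 15 | 2 ; east | 1 | 6 | 2 ; south | 18 | 20 | 2 ; west | 15 | 16.5 | 2

Group readings by region.
Per group compute: MIN(hour), ROUND(AVG(hour), 2), COUNT(*).
HAVING: drop groups with fewer than 2 rows.
  central: ids {1, 7} → MIN(hour)=12, ROUND(AVG(hour), 2)=15, COUNT(*)=2
  east: ids {4, 8} → MIN(hour)=1, ROUND(AVG(hour), 2)=6, COUNT(*)=2
  south: ids {2, 3} → MIN(hour)=18, ROUND(AVG(hour), 2)=20, COUNT(*)=2
  west: ids {5, 6} → MIN(hour)=15, ROUND(AVG(hour), 2)=16.5, COUNT(*)=2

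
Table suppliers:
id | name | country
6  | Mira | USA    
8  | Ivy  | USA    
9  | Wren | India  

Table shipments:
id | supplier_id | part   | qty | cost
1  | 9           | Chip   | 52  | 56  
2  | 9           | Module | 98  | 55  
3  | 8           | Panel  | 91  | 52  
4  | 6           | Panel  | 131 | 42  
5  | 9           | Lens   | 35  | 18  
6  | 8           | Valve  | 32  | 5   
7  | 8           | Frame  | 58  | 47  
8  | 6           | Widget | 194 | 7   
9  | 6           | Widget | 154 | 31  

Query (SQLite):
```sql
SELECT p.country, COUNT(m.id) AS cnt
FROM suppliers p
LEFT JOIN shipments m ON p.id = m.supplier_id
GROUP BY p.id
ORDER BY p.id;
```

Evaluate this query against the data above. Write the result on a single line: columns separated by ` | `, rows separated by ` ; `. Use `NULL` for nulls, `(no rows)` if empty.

LEFT JOIN keeps every suppliers row; unmatched ones get NULL for shipments columns.
Group by suppliers.id and compute COUNT(m.id). COUNT(col) of an all-NULL group is 0.
  6: ids {4, 8, 9} → COUNT(m.id)=3
  8: ids {3, 6, 7} → COUNT(m.id)=3
  9: ids {1, 2, 5} → COUNT(m.id)=3

USA | 3 ; USA | 3 ; India | 3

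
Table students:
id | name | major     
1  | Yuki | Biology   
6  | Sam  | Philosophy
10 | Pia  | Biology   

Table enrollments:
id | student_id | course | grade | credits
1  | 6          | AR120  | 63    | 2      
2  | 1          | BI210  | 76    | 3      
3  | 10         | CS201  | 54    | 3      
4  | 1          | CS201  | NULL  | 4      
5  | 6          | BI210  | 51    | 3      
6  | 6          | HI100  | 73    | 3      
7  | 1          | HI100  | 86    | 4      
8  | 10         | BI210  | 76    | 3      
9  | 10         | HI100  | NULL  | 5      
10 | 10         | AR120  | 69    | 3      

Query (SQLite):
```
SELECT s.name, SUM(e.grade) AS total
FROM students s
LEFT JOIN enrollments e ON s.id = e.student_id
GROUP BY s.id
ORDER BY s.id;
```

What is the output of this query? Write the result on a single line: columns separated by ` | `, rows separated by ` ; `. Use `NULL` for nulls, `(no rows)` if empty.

LEFT JOIN keeps every students row; unmatched ones get NULL for enrollments columns.
Group by students.id and compute SUM(e.grade). SUM over an all-NULL group is NULL.
  1: ids {2, 4, 7} → SUM(e.grade)=162
  6: ids {1, 5, 6} → SUM(e.grade)=187
  10: ids {3, 8, 9, 10} → SUM(e.grade)=199

Yuki | 162 ; Sam | 187 ; Pia | 199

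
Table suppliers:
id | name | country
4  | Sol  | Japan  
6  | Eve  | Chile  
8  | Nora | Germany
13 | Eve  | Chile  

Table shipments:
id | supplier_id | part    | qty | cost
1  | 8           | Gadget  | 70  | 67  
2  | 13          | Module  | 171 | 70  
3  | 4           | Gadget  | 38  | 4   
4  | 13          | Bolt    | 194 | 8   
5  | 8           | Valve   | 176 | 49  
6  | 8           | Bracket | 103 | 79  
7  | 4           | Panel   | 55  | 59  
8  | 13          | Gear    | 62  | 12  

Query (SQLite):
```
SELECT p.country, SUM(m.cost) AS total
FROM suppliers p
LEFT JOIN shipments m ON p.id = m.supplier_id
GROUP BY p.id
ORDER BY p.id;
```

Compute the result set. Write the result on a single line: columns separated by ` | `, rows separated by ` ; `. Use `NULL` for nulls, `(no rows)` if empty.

Japan | 63 ; Chile | NULL ; Germany | 195 ; Chile | 90

LEFT JOIN keeps every suppliers row; unmatched ones get NULL for shipments columns.
Group by suppliers.id and compute SUM(m.cost). SUM over an all-NULL group is NULL.
  4: ids {3, 7} → SUM(m.cost)=63
  6: ids {—} → SUM(m.cost)=NULL
  8: ids {1, 5, 6} → SUM(m.cost)=195
  13: ids {2, 4, 8} → SUM(m.cost)=90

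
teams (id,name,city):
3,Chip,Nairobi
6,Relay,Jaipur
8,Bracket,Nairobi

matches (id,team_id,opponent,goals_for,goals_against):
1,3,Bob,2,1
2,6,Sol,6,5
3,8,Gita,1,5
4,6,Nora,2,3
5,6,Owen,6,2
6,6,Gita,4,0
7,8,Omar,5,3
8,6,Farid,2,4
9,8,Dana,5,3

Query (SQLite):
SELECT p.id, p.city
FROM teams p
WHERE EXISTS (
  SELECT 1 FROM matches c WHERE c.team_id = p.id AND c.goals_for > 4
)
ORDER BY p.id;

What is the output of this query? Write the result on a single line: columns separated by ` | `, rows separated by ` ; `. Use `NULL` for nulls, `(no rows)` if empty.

For each teams row, check whether any matches with matching team_id has goals_for > 4.
Keep rows where that is true.

6 | Jaipur ; 8 | Nairobi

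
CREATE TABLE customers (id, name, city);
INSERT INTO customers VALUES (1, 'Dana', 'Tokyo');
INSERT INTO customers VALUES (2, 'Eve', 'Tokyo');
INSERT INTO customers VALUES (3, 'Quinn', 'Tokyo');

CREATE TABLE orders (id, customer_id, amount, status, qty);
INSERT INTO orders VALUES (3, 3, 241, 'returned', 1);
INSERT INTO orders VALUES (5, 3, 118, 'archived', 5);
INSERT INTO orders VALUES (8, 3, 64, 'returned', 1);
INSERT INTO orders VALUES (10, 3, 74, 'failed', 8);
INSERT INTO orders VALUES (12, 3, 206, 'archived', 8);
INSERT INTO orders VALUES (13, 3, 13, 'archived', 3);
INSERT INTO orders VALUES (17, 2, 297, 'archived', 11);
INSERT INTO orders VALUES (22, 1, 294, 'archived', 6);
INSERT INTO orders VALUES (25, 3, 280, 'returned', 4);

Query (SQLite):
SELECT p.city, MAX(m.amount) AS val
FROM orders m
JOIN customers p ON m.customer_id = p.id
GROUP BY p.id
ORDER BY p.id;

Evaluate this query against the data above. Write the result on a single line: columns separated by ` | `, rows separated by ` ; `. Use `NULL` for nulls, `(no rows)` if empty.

Tokyo | 294 ; Tokyo | 297 ; Tokyo | 280

Join each orders row to its customers via customer_id.
Group joined rows by customers.id; compute MAX(m.amount) per group.
  1: ids {22} → MAX(m.amount)=294
  2: ids {17} → MAX(m.amount)=297
  3: ids {3, 5, 8, 10, 12, 13, 25} → MAX(m.amount)=280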